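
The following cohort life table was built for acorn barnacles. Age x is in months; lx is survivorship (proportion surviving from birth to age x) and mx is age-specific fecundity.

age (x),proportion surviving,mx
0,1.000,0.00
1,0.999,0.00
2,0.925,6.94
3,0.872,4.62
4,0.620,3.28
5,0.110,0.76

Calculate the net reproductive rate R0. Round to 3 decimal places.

12.565

lx·mx by age: 0, 0, 6.4195, 4.02864, 2.0336, 0.0836
R0 = Σ lx·mx = 12.56534 → 12.565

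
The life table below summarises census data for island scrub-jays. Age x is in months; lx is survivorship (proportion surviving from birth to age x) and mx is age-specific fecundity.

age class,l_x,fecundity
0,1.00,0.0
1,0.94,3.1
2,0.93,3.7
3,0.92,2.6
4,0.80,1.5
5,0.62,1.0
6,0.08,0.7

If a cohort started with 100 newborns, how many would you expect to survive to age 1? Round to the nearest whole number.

94

Expected survivors = N0 · l_1 = 100 × 0.94 = 94 → 94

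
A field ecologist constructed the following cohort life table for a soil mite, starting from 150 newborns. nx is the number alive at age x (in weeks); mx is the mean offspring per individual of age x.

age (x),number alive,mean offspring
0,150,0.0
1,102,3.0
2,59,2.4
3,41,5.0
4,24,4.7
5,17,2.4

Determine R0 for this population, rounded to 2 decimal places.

lx = nx/n0 = nx/150: 1, 0.68, 0.39333…, 0.27333…, 0.16, 0.11333…
lx·mx by age: 0, 2.04, 0.944…, 1.366667…, 0.752, 0.272…
R0 = Σ lx·mx = 5.374667… → 5.37

5.37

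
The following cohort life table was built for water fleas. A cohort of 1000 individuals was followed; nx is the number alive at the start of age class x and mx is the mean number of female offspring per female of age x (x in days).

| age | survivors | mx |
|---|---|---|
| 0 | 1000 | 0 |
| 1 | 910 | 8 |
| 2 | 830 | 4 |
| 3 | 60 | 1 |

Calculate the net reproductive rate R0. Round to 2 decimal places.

10.66

lx = nx/n0 = nx/1000: 1, 0.91, 0.83, 0.06
lx·mx by age: 0, 7.28, 3.32, 0.06
R0 = Σ lx·mx = 10.66 → 10.66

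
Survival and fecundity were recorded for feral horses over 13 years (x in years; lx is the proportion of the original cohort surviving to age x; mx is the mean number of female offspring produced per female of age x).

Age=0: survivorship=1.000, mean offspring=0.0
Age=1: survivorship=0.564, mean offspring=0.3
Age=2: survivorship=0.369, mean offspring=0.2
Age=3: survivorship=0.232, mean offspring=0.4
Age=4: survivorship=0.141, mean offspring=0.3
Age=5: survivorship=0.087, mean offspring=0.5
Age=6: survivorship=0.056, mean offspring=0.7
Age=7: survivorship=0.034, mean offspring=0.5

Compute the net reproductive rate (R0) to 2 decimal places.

lx·mx by age: 0, 0.1692, 0.0738, 0.0928, 0.0423, 0.0435, 0.0392, 0.017
R0 = Σ lx·mx = 0.4778 → 0.48

0.48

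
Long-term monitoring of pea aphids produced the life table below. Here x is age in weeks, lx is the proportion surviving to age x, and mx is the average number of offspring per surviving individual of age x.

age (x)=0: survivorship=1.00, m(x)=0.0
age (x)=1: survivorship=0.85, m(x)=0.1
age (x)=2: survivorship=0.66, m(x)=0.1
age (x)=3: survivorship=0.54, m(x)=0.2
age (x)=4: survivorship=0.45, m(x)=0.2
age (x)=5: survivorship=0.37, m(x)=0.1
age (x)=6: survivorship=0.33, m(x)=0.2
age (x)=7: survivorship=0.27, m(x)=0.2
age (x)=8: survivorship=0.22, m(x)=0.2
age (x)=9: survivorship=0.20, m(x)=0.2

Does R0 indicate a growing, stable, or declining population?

R0 = Σ lx·mx = 0 + 0.085 + 0.066 + 0.108 + 0.09 + 0.037 + 0.066 + 0.054 + 0.044 + 0.04 = 0.59
R0 < 1, so the population is declining.

declining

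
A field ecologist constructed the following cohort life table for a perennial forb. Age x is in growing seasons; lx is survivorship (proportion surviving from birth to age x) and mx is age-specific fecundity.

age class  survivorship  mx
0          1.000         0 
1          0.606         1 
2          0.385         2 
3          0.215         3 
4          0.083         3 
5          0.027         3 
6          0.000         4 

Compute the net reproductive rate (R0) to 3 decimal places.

2.351

lx·mx by age: 0, 0.606, 0.77, 0.645, 0.249, 0.081, 0
R0 = Σ lx·mx = 2.351 → 2.351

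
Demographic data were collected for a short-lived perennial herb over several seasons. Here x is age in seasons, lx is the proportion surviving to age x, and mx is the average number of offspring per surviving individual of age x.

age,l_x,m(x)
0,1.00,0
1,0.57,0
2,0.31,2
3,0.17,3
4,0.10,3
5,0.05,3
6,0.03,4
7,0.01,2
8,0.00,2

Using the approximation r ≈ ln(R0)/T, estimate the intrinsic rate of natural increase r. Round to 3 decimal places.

0.167

R0 = Σ lx·mx = 0 + 0 + 0.62 + 0.51 + 0.3 + 0.15 + 0.12 + 0.02 + 0 = 1.72
Σ x·lx·mx = 5.58; T = 5.58/1.72 = 3.24419…
r ≈ ln(R0)/T = ln(1.72)/3.24419… = 0.16717… → 0.167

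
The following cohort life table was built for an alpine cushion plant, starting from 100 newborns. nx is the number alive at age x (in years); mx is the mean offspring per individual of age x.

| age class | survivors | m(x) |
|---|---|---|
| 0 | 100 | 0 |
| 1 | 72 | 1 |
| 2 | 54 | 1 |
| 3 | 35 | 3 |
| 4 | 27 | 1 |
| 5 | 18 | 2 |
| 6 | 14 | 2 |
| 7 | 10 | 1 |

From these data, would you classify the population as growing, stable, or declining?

lx = nx/n0 = nx/100: 1, 0.72, 0.54, 0.35, 0.27, 0.18, 0.14, 0.1
R0 = Σ lx·mx = 0 + 0.72 + 0.54 + 1.05 + 0.27 + 0.36 + 0.28 + 0.1 = 3.32
R0 > 1, so the population is growing.

growing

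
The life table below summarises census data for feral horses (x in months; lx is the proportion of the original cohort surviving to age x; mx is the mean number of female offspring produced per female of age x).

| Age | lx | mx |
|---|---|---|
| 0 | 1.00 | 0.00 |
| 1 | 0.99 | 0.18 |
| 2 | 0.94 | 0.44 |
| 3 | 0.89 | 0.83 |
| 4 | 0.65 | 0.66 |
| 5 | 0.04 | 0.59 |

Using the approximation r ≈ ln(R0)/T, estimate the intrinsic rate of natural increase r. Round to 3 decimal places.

R0 = Σ lx·mx = 0 + 0.1782 + 0.4136 + 0.7387 + 0.429 + 0.0236 = 1.7831
Σ x·lx·mx = 5.0555; T = 5.0555/1.7831 = 2.83523…
r ≈ ln(R0)/T = ln(1.7831)/2.83523… = 0.20399… → 0.204

0.204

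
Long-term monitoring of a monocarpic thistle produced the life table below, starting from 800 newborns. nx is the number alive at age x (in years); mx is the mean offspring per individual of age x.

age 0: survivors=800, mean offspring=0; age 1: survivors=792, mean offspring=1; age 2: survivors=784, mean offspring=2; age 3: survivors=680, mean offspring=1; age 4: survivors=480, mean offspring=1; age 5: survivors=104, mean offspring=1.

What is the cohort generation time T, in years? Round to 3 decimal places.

2.320

lx = nx/n0 = nx/800: 1, 0.99, 0.98, 0.85, 0.6, 0.13
lx·mx: 0, 0.99, 1.96, 0.85, 0.6, 0.13 → R0 = 4.53
x·lx·mx: 0, 0.99, 3.92, 2.55, 2.4, 0.65 → Σ = 10.51
T = 10.51 / 4.53 = 2.320088… → 2.320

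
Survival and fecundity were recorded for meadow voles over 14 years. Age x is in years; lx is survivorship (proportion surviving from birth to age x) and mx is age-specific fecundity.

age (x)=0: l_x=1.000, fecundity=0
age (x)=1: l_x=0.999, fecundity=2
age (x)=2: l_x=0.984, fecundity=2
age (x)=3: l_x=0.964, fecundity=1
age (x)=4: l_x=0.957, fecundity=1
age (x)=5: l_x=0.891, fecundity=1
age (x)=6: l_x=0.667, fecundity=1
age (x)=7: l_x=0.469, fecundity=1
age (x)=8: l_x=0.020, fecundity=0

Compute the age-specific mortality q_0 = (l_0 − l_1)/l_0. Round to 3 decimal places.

q_0 = (l_0 − l_1) / l_0 = (1 − 0.999) / 1
     = 0.001 / 1 = 0.001 → 0.001

0.001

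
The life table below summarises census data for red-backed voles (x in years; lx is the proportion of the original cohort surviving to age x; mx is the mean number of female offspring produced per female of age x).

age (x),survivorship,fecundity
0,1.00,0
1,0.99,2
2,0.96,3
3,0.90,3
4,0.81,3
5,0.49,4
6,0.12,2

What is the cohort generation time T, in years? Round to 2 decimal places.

lx·mx: 0, 1.98, 2.88, 2.7, 2.43, 1.96, 0.24 → R0 = 12.19
x·lx·mx: 0, 1.98, 5.76, 8.1, 9.72, 9.8, 1.44 → Σ = 36.8
T = 36.8 / 12.19 = 3.018868… → 3.02

3.02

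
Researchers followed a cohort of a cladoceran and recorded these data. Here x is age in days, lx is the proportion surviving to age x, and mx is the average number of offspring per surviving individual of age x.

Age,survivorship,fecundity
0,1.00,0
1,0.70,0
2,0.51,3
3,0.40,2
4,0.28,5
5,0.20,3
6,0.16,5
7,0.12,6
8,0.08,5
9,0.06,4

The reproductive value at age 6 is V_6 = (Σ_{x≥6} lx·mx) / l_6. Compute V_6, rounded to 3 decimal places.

lx·mx for x ≥ 6: 0.8, 0.72, 0.4, 0.24 → sum = 2.16
V_6 = 2.16 / l_6 = 2.16 / 0.16 = 13.5 → 13.500

13.500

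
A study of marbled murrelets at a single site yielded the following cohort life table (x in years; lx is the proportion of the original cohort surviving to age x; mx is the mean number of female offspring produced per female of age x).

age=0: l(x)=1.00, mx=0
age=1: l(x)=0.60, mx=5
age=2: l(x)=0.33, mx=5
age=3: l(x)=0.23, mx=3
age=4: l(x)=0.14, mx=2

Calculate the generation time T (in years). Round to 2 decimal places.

lx·mx: 0, 3, 1.65, 0.69, 0.28 → R0 = 5.62
x·lx·mx: 0, 3, 3.3, 2.07, 1.12 → Σ = 9.49
T = 9.49 / 5.62 = 1.688612… → 1.69

1.69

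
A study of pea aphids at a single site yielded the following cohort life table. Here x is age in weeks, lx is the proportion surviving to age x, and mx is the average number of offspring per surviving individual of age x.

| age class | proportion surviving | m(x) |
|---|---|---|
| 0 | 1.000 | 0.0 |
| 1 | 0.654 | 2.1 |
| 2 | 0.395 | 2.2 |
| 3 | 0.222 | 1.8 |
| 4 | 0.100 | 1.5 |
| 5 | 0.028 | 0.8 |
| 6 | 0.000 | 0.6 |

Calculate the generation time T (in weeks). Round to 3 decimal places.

lx·mx: 0, 1.3734, 0.869, 0.3996, 0.15, 0.0224, 0 → R0 = 2.8144
x·lx·mx: 0, 1.3734, 1.738, 1.1988, 0.6, 0.112, 0 → Σ = 5.0222
T = 5.0222 / 2.8144 = 1.784466… → 1.784

1.784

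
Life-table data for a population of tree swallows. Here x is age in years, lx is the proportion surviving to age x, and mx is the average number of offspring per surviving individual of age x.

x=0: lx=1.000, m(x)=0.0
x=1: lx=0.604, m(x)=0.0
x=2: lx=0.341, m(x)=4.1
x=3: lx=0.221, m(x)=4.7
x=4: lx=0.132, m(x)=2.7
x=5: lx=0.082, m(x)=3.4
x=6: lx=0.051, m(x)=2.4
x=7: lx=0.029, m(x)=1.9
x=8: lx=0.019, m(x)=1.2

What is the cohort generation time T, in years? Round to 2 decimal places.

lx·mx: 0, 0, 1.3981, 1.0387, 0.3564, 0.2788, 0.1224, 0.0551, 0.0228 → R0 = 3.2723
x·lx·mx: 0, 0, 2.7962, 3.1161, 1.4256, 1.394, 0.7344, 0.3857, 0.1824 → Σ = 10.0344
T = 10.0344 / 3.2723 = 3.066467… → 3.07

3.07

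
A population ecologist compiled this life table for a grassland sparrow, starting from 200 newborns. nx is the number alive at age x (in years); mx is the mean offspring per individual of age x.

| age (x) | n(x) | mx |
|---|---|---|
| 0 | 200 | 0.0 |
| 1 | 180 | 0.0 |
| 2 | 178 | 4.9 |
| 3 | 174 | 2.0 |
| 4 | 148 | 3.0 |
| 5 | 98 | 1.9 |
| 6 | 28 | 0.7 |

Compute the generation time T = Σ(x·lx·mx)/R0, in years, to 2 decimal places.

3.00

lx = nx/n0 = nx/200: 1, 0.9, 0.89, 0.87, 0.74, 0.49, 0.14
lx·mx: 0, 0, 4.361, 1.74, 2.22, 0.931, 0.098 → R0 = 9.35
x·lx·mx: 0, 0, 8.722, 5.22, 8.88, 4.655, 0.588 → Σ = 28.065
T = 28.065 / 9.35 = 3.001604… → 3.00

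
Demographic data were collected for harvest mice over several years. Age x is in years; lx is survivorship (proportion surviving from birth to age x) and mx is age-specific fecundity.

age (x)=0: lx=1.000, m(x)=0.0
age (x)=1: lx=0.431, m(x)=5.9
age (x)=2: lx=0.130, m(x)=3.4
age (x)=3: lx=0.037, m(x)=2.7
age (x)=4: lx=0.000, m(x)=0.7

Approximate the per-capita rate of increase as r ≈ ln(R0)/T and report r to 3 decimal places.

0.932

R0 = Σ lx·mx = 0 + 2.5429 + 0.442 + 0.0999 + 0 = 3.0848
Σ x·lx·mx = 3.7266; T = 3.7266/3.0848 = 1.20805…
r ≈ ln(R0)/T = ln(3.0848)/1.20805… = 0.93248… → 0.932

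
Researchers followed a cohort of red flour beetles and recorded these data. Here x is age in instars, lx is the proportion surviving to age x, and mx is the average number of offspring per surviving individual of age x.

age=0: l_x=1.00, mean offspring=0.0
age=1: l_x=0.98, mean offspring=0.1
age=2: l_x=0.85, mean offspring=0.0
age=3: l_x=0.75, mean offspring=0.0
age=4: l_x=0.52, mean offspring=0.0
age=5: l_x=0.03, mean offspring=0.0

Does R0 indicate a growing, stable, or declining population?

declining

R0 = Σ lx·mx = 0 + 0.098 + 0 + 0 + 0 + 0 = 0.098
R0 < 1, so the population is declining.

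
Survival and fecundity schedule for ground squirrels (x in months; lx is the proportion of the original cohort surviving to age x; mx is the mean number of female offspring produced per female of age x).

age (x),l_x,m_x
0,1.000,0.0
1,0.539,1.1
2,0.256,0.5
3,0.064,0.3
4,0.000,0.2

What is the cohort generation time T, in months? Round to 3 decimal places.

lx·mx: 0, 0.5929, 0.128, 0.0192, 0 → R0 = 0.7401
x·lx·mx: 0, 0.5929, 0.256, 0.0576, 0 → Σ = 0.9065
T = 0.9065 / 0.7401 = 1.224834… → 1.225

1.225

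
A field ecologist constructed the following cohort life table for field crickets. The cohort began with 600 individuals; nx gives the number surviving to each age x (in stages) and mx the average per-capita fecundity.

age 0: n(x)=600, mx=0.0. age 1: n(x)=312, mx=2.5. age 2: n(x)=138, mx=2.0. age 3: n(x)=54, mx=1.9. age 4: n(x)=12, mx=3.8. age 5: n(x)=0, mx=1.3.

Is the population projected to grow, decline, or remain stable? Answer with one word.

growing

lx = nx/n0 = nx/600: 1, 0.52, 0.23, 0.09, 0.02, 0
R0 = Σ lx·mx = 0 + 1.3 + 0.46 + 0.171 + 0.076 + 0 = 2.007
R0 > 1, so the population is growing.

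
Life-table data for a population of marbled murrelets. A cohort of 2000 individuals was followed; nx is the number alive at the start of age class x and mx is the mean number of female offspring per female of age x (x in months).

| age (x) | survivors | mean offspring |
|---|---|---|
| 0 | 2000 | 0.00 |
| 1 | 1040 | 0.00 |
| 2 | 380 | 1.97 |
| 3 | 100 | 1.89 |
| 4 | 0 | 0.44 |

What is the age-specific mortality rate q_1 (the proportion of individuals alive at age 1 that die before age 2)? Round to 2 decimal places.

0.63

lx = nx/n0 = nx/2000: 1, 0.52, 0.19, 0.05, 0
q_1 = (l_1 − l_2) / l_1 = (0.52 − 0.19) / 0.52
     = 0.33 / 0.52 = 0.634615… → 0.63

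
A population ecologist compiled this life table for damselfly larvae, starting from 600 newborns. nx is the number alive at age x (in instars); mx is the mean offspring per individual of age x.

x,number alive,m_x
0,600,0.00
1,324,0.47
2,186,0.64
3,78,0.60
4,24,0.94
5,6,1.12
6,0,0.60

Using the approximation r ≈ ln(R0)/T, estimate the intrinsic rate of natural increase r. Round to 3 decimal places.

-0.290

lx = nx/n0 = nx/600: 1, 0.54, 0.31, 0.13, 0.04, 0.01, 0
R0 = Σ lx·mx = 0 + 0.2538 + 0.1984 + 0.078 + 0.0376 + 0.0112 + 0 = 0.579
Σ x·lx·mx = 1.091; T = 1.091/0.579 = 1.88428…
r ≈ ln(R0)/T = ln(0.579)/1.88428… = -0.29001… → -0.290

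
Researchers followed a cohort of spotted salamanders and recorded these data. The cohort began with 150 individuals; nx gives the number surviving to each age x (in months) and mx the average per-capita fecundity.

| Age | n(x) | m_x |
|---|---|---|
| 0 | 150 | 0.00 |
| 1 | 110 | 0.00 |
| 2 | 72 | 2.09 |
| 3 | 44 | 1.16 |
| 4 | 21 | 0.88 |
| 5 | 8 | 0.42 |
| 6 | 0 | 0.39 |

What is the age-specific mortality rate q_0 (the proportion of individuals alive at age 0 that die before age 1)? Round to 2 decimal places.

lx = nx/n0 = nx/150: 1, 0.73333…, 0.48, 0.29333…, 0.14, 0.05333…, 0
q_0 = (l_0 − l_1) / l_0 = (1 − 0.733333…) / 1
     = 0.266667… / 1 = 0.266667… → 0.27

0.27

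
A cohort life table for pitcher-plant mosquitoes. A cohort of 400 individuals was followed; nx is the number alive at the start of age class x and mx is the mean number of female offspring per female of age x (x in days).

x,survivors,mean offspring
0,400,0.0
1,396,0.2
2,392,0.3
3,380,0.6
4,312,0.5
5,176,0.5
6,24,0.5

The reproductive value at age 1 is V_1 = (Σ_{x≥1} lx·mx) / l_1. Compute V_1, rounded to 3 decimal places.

lx = nx/n0 = nx/400: 1, 0.99, 0.98, 0.95, 0.78, 0.44, 0.06
lx·mx for x ≥ 1: 0.198, 0.294, 0.57, 0.39, 0.22, 0.03 → sum = 1.702
V_1 = 1.702 / l_1 = 1.702 / 0.99 = 1.719192… → 1.719

1.719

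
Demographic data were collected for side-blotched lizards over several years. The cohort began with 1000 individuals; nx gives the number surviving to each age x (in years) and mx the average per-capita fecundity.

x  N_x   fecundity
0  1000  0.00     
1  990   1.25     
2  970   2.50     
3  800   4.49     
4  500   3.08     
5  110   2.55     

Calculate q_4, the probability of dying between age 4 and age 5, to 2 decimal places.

0.78

lx = nx/n0 = nx/1000: 1, 0.99, 0.97, 0.8, 0.5, 0.11
q_4 = (l_4 − l_5) / l_4 = (0.5 − 0.11) / 0.5
     = 0.39 / 0.5 = 0.78 → 0.78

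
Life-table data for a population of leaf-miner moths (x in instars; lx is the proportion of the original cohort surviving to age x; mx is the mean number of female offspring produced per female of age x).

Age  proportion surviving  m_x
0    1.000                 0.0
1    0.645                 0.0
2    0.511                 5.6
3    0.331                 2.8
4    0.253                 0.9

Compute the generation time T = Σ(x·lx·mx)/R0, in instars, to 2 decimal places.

2.34

lx·mx: 0, 0, 2.8616, 0.9268, 0.2277 → R0 = 4.0161
x·lx·mx: 0, 0, 5.7232, 2.7804, 0.9108 → Σ = 9.4144
T = 9.4144 / 4.0161 = 2.344165… → 2.34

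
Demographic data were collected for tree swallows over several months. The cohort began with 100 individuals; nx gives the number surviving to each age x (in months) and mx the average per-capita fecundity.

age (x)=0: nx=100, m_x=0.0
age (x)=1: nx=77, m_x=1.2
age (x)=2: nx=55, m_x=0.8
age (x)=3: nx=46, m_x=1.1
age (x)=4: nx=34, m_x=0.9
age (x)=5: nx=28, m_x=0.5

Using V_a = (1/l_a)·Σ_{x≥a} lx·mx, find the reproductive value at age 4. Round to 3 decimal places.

1.312

lx = nx/n0 = nx/100: 1, 0.77, 0.55, 0.46, 0.34, 0.28
lx·mx for x ≥ 4: 0.306, 0.14 → sum = 0.446
V_4 = 0.446 / l_4 = 0.446 / 0.34 = 1.311765… → 1.312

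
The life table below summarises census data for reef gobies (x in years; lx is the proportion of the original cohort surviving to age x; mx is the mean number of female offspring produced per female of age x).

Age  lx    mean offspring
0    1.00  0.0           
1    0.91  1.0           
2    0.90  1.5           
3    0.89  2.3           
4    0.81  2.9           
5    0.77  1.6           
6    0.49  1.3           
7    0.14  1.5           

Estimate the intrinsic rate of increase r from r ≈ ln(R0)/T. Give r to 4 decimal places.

0.6187

R0 = Σ lx·mx = 0 + 0.91 + 1.35 + 2.047 + 2.349 + 1.232 + 0.637 + 0.21 = 8.735
Σ x·lx·mx = 30.599; T = 30.599/8.735 = 3.50303…
r ≈ ln(R0)/T = ln(8.735)/3.50303… = 0.618703… → 0.6187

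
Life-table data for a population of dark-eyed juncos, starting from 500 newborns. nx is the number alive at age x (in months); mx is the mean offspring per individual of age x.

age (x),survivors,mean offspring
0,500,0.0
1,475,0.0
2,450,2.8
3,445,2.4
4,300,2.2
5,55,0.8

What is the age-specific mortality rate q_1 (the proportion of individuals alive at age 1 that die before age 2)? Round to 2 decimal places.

0.05

lx = nx/n0 = nx/500: 1, 0.95, 0.9, 0.89, 0.6, 0.11
q_1 = (l_1 − l_2) / l_1 = (0.95 − 0.9) / 0.95
     = 0.05 / 0.95 = 0.052632… → 0.05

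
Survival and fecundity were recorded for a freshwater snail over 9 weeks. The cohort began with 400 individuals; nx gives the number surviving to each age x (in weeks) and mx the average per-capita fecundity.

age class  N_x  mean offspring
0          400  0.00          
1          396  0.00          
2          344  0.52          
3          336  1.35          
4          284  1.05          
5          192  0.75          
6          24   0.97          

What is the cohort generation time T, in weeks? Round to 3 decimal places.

3.435

lx = nx/n0 = nx/400: 1, 0.99, 0.86, 0.84, 0.71, 0.48, 0.06
lx·mx: 0, 0, 0.4472, 1.134, 0.7455, 0.36, 0.0582 → R0 = 2.7449
x·lx·mx: 0, 0, 0.8944, 3.402, 2.982, 1.8, 0.3492 → Σ = 9.4276
T = 9.4276 / 2.7449 = 3.434588… → 3.435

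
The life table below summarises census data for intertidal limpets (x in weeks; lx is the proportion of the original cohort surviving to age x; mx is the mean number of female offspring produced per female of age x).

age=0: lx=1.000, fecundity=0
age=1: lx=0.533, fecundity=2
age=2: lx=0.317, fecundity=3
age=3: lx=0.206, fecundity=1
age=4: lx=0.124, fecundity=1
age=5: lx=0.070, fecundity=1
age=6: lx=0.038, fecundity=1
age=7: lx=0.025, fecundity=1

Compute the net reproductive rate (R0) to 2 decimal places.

lx·mx by age: 0, 1.066, 0.951, 0.206, 0.124, 0.07, 0.038, 0.025
R0 = Σ lx·mx = 2.48 → 2.48

2.48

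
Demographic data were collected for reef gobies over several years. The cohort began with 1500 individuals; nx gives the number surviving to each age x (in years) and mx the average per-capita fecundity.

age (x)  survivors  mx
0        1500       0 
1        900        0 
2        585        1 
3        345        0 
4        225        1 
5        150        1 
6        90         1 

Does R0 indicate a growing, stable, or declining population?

lx = nx/n0 = nx/1500: 1, 0.6, 0.39, 0.23, 0.15, 0.1, 0.06
R0 = Σ lx·mx = 0 + 0 + 0.39 + 0 + 0.15 + 0.1 + 0.06 = 0.7
R0 < 1, so the population is declining.

declining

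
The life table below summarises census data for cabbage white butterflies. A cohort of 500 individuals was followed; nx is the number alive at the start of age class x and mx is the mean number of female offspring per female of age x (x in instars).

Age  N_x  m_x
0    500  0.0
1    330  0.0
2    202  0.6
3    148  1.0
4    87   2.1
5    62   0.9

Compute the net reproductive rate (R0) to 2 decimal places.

lx = nx/n0 = nx/500: 1, 0.66, 0.404, 0.296, 0.174, 0.124
lx·mx by age: 0, 0, 0.2424, 0.296, 0.3654, 0.1116
R0 = Σ lx·mx = 1.0154 → 1.02

1.02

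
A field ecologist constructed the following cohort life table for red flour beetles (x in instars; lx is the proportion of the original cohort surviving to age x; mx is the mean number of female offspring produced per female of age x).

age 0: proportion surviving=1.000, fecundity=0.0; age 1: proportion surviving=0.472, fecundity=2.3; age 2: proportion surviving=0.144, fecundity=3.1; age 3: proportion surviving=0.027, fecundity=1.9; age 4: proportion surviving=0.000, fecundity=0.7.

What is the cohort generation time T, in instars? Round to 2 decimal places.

1.35

lx·mx: 0, 1.0856, 0.4464, 0.0513, 0 → R0 = 1.5833
x·lx·mx: 0, 1.0856, 0.8928, 0.1539, 0 → Σ = 2.1323
T = 2.1323 / 1.5833 = 1.346744… → 1.35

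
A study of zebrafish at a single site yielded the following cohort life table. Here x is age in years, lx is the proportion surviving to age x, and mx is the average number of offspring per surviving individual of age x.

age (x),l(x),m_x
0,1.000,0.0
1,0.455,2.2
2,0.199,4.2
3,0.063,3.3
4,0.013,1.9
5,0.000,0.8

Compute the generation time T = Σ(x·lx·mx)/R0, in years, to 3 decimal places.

lx·mx: 0, 1.001, 0.8358, 0.2079, 0.0247, 0 → R0 = 2.0694
x·lx·mx: 0, 1.001, 1.6716, 0.6237, 0.0988, 0 → Σ = 3.3951
T = 3.3951 / 2.0694 = 1.64062… → 1.641

1.641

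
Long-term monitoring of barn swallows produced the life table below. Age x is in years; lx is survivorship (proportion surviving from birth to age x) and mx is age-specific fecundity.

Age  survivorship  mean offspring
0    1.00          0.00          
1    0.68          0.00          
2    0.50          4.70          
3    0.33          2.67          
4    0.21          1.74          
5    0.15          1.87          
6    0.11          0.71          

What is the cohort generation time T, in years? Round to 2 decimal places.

2.70

lx·mx: 0, 0, 2.35, 0.8811, 0.3654, 0.2805, 0.0781 → R0 = 3.9551
x·lx·mx: 0, 0, 4.7, 2.6433, 1.4616, 1.4025, 0.4686 → Σ = 10.676
T = 10.676 / 3.9551 = 2.6993… → 2.70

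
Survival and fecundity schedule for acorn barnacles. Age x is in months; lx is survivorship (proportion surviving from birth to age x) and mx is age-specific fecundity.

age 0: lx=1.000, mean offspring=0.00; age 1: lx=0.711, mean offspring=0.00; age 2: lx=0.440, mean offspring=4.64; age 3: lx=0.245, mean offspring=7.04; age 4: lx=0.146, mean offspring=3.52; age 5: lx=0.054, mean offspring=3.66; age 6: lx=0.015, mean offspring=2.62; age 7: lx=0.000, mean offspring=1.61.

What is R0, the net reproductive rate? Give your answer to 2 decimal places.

4.52

lx·mx by age: 0, 0, 2.0416, 1.7248, 0.51392, 0.19764, 0.0393, 0
R0 = Σ lx·mx = 4.51726 → 4.52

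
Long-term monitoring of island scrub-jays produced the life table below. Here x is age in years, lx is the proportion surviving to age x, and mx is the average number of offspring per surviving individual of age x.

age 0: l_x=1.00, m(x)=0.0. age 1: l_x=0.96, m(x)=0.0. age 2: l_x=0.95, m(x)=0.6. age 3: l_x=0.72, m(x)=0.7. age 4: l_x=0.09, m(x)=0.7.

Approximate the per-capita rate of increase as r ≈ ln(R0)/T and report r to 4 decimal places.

0.0503

R0 = Σ lx·mx = 0 + 0 + 0.57 + 0.504 + 0.063 = 1.137
Σ x·lx·mx = 2.904; T = 2.904/1.137 = 2.55409…
r ≈ ln(R0)/T = ln(1.137)/2.55409… = 0.05027… → 0.0503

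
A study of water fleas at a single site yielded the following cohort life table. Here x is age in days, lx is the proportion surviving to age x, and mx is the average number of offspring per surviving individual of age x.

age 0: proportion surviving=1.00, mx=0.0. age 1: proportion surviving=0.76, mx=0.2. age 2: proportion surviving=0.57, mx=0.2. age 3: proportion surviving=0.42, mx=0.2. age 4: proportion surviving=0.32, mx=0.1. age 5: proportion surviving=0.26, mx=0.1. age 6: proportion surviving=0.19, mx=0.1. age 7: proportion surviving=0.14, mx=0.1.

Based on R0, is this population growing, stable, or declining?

declining

R0 = Σ lx·mx = 0 + 0.152 + 0.114 + 0.084 + 0.032 + 0.026 + 0.019 + 0.014 = 0.441
R0 < 1, so the population is declining.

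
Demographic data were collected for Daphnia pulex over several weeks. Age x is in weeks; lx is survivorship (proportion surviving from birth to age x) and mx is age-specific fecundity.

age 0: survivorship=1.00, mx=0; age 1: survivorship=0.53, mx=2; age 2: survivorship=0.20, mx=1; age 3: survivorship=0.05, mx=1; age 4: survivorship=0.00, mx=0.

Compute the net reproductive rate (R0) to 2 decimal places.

lx·mx by age: 0, 1.06, 0.2, 0.05, 0
R0 = Σ lx·mx = 1.31 → 1.31

1.31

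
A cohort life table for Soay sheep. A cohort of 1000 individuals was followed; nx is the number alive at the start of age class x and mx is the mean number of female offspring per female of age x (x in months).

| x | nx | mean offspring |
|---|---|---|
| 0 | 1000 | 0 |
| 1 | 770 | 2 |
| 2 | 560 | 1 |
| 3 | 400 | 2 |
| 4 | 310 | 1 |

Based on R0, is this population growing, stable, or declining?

growing

lx = nx/n0 = nx/1000: 1, 0.77, 0.56, 0.4, 0.31
R0 = Σ lx·mx = 0 + 1.54 + 0.56 + 0.8 + 0.31 = 3.21
R0 > 1, so the population is growing.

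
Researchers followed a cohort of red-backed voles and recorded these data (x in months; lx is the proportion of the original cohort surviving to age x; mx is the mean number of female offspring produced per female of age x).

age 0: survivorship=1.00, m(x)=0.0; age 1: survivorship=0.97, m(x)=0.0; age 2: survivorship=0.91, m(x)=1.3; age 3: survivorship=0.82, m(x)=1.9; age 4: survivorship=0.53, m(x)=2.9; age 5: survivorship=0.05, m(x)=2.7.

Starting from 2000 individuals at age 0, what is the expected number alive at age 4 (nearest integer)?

Expected survivors = N0 · l_4 = 2000 × 0.53 = 1060 → 1060

1060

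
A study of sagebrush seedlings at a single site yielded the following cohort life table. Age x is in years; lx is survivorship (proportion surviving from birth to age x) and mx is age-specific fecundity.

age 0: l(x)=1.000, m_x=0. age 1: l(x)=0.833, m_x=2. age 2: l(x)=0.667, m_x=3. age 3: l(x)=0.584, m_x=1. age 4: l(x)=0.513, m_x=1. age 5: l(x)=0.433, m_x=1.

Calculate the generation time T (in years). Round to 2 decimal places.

2.24

lx·mx: 0, 1.666, 2.001, 0.584, 0.513, 0.433 → R0 = 5.197
x·lx·mx: 0, 1.666, 4.002, 1.752, 2.052, 2.165 → Σ = 11.637
T = 11.637 / 5.197 = 2.239176… → 2.24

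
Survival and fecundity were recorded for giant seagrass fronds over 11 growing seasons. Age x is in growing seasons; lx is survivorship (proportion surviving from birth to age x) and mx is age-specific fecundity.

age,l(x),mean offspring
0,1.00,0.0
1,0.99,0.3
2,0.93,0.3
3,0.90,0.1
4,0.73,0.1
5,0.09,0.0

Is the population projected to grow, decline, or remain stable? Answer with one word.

declining

R0 = Σ lx·mx = 0 + 0.297 + 0.279 + 0.09 + 0.073 + 0 = 0.739
R0 < 1, so the population is declining.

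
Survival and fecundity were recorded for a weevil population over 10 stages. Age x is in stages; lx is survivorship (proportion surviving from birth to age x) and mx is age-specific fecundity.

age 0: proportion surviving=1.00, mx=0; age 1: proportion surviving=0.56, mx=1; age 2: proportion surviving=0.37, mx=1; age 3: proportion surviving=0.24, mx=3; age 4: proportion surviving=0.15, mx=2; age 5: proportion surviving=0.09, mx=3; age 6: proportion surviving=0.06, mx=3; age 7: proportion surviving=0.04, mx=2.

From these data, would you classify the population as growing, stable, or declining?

R0 = Σ lx·mx = 0 + 0.56 + 0.37 + 0.72 + 0.3 + 0.27 + 0.18 + 0.08 = 2.48
R0 > 1, so the population is growing.

growing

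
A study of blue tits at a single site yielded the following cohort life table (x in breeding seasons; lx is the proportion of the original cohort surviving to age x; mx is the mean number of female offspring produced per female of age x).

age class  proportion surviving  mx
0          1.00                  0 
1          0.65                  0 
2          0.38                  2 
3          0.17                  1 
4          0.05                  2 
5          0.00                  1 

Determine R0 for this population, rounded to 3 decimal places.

lx·mx by age: 0, 0, 0.76, 0.17, 0.1, 0
R0 = Σ lx·mx = 1.03 → 1.030

1.030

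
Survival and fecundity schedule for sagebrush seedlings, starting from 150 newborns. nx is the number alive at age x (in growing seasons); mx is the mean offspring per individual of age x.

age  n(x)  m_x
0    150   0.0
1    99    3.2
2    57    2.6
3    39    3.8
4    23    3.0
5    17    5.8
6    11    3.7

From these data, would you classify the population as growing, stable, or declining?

growing

lx = nx/n0 = nx/150: 1, 0.66, 0.38, 0.26, 0.15333…, 0.11333…, 0.07333…
R0 = Σ lx·mx = 0 + 2.112 + 0.988 + 0.988 + 0.46… + 0.657333… + 0.271333… = 5.476667…
R0 > 1, so the population is growing.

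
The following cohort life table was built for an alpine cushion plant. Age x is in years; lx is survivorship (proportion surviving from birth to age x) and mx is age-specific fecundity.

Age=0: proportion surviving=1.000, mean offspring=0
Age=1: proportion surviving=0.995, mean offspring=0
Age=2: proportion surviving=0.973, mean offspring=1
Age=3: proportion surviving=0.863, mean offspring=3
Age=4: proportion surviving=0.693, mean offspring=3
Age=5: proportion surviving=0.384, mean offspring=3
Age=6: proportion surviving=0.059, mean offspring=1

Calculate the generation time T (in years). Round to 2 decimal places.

lx·mx: 0, 0, 0.973, 2.589, 2.079, 1.152, 0.059 → R0 = 6.852
x·lx·mx: 0, 0, 1.946, 7.767, 8.316, 5.76, 0.354 → Σ = 24.143
T = 24.143 / 6.852 = 3.523497… → 3.52

3.52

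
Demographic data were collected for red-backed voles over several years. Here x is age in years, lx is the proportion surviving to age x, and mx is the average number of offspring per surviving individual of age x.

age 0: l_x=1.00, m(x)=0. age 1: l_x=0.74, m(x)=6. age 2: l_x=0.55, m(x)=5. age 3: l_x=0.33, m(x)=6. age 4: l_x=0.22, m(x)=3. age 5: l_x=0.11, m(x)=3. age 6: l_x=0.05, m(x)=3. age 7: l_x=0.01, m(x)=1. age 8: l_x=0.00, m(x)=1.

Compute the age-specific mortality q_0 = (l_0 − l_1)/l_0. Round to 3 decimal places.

0.260

q_0 = (l_0 − l_1) / l_0 = (1 − 0.74) / 1
     = 0.26 / 1 = 0.26 → 0.260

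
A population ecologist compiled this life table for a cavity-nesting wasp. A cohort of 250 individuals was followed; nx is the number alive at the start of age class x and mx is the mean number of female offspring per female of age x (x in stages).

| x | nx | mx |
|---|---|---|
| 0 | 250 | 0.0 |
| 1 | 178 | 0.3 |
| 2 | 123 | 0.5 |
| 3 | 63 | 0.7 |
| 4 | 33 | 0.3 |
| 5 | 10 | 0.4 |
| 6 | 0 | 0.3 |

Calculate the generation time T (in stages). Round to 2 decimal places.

2.13

lx = nx/n0 = nx/250: 1, 0.712, 0.492, 0.252, 0.132, 0.04, 0
lx·mx: 0, 0.2136, 0.246, 0.1764, 0.0396, 0.016, 0 → R0 = 0.6916
x·lx·mx: 0, 0.2136, 0.492, 0.5292, 0.1584, 0.08, 0 → Σ = 1.4732
T = 1.4732 / 0.6916 = 2.130133… → 2.13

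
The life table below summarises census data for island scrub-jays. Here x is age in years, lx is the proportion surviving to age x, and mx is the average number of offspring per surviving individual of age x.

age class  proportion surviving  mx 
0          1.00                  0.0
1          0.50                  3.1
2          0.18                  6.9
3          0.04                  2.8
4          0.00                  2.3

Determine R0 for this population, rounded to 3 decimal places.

lx·mx by age: 0, 1.55, 1.242, 0.112, 0
R0 = Σ lx·mx = 2.904 → 2.904

2.904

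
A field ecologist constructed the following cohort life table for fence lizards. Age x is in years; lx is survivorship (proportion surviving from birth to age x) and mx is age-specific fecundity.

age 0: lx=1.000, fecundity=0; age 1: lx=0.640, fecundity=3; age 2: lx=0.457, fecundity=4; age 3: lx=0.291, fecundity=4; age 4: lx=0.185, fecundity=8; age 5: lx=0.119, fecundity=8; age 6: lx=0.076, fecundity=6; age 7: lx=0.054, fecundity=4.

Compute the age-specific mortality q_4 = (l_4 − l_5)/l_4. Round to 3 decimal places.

0.357

q_4 = (l_4 − l_5) / l_4 = (0.185 − 0.119) / 0.185
     = 0.066 / 0.185 = 0.356757… → 0.357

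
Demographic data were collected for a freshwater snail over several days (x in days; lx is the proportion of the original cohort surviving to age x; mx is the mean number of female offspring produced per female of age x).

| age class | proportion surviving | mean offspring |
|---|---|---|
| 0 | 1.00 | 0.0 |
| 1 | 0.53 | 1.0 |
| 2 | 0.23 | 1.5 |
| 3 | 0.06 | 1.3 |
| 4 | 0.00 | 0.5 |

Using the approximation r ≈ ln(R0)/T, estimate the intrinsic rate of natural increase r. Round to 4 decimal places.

R0 = Σ lx·mx = 0 + 0.53 + 0.345 + 0.078 + 0 = 0.953
Σ x·lx·mx = 1.454; T = 1.454/0.953 = 1.52571…
r ≈ ln(R0)/T = ln(0.953)/1.52571… = -0.031553… → -0.0316

-0.0316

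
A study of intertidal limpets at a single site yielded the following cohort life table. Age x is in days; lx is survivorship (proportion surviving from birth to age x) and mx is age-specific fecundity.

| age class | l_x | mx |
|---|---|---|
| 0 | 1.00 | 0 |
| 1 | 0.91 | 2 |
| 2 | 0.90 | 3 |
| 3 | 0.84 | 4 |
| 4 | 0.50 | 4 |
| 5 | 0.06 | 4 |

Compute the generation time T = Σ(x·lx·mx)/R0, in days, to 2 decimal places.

2.62

lx·mx: 0, 1.82, 2.7, 3.36, 2, 0.24 → R0 = 10.12
x·lx·mx: 0, 1.82, 5.4, 10.08, 8, 1.2 → Σ = 26.5
T = 26.5 / 10.12 = 2.618577… → 2.62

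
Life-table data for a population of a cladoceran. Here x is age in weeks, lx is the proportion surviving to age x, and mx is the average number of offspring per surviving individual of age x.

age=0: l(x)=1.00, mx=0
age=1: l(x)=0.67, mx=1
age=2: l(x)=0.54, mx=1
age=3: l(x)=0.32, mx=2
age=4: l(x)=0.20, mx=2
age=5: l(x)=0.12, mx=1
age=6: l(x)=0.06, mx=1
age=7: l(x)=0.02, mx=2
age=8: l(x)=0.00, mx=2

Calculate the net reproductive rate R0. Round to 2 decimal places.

lx·mx by age: 0, 0.67, 0.54, 0.64, 0.4, 0.12, 0.06, 0.04, 0
R0 = Σ lx·mx = 2.47 → 2.47

2.47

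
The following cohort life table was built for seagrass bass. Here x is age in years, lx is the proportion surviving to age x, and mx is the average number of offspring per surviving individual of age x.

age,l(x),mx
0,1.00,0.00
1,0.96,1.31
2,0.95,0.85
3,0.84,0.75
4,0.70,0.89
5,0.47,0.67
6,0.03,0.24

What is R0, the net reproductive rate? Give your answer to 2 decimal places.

3.64

lx·mx by age: 0, 1.2576, 0.8075, 0.63, 0.623, 0.3149, 0.0072
R0 = Σ lx·mx = 3.6402 → 3.64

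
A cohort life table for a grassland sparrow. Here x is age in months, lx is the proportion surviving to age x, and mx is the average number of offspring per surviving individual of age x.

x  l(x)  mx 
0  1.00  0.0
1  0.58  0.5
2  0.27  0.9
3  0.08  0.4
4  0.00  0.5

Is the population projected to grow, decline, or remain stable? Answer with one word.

declining

R0 = Σ lx·mx = 0 + 0.29 + 0.243 + 0.032 + 0 = 0.565
R0 < 1, so the population is declining.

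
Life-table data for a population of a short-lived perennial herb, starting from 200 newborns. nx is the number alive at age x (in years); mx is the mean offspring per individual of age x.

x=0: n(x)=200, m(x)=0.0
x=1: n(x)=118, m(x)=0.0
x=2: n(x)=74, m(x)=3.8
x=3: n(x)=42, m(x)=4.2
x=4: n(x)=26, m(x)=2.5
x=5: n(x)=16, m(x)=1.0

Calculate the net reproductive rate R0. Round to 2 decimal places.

2.69

lx = nx/n0 = nx/200: 1, 0.59, 0.37, 0.21, 0.13, 0.08
lx·mx by age: 0, 0, 1.406, 0.882, 0.325, 0.08
R0 = Σ lx·mx = 2.693 → 2.69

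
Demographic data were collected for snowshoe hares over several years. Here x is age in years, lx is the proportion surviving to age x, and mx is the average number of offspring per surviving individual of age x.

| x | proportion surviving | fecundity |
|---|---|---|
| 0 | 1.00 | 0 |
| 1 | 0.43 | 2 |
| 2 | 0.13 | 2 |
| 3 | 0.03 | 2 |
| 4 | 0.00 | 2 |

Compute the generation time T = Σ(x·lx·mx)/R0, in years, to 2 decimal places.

1.32

lx·mx: 0, 0.86, 0.26, 0.06, 0 → R0 = 1.18
x·lx·mx: 0, 0.86, 0.52, 0.18, 0 → Σ = 1.56
T = 1.56 / 1.18 = 1.322034… → 1.32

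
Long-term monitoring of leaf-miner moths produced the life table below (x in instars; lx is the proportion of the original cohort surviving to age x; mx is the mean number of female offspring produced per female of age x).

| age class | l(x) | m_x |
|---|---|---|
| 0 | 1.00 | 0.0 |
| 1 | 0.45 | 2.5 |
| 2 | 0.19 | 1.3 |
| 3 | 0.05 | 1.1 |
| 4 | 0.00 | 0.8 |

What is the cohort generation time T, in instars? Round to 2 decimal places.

lx·mx: 0, 1.125, 0.247, 0.055, 0 → R0 = 1.427
x·lx·mx: 0, 1.125, 0.494, 0.165, 0 → Σ = 1.784
T = 1.784 / 1.427 = 1.250175… → 1.25

1.25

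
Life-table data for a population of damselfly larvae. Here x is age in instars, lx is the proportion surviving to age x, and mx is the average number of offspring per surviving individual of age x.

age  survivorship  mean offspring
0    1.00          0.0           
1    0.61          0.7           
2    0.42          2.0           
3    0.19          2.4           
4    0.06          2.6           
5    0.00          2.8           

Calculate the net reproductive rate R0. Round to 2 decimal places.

1.88

lx·mx by age: 0, 0.427, 0.84, 0.456, 0.156, 0
R0 = Σ lx·mx = 1.879 → 1.88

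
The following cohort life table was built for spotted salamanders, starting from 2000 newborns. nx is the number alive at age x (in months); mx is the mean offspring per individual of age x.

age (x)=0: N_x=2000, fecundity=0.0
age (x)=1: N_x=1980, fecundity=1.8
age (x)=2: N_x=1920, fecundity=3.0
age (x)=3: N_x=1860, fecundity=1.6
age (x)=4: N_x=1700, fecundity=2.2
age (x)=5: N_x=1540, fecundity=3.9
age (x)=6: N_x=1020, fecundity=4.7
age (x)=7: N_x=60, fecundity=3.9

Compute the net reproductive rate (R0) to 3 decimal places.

13.537

lx = nx/n0 = nx/2000: 1, 0.99, 0.96, 0.93, 0.85, 0.77, 0.51, 0.03
lx·mx by age: 0, 1.782, 2.88, 1.488, 1.87, 3.003, 2.397, 0.117
R0 = Σ lx·mx = 13.537 → 13.537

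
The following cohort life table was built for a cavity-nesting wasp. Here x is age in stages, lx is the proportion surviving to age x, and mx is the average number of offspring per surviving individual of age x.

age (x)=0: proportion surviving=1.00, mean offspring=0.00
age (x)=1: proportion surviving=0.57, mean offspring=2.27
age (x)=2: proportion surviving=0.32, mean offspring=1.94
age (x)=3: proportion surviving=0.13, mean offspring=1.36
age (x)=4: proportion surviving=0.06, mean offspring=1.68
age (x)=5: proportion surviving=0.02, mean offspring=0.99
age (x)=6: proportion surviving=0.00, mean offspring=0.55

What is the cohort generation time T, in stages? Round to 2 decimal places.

lx·mx: 0, 1.2939, 0.6208, 0.1768, 0.1008, 0.0198, 0 → R0 = 2.2121
x·lx·mx: 0, 1.2939, 1.2416, 0.5304, 0.4032, 0.099, 0 → Σ = 3.5681
T = 3.5681 / 2.2121 = 1.612992… → 1.61

1.61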